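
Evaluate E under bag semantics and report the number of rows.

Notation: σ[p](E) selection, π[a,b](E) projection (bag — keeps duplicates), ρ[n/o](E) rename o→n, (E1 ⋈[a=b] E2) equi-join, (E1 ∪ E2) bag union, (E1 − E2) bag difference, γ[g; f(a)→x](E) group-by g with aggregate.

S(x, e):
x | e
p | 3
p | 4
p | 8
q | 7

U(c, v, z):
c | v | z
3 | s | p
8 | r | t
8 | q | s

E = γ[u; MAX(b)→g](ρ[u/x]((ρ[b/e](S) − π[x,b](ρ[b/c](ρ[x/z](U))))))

Per-node cardinality:
  S → 4
  ρ[b/e](S) → 4
  U → 3
  ρ[x/z](U) → 3
  ρ[b/c](ρ[x/z](U)) → 3
  π[x,b](ρ[b/c](ρ[x/z](U))) → 3
  (ρ[b/e](S) − π[x,b](ρ[b/c](ρ[x/z](U)))) → 3
  ρ[u/x]((ρ[b/e](S) − π[x,b](ρ[b/c](ρ[x/z](U))))) → 3
  γ[u; MAX(b)→g](ρ[u/x]((ρ[b/e](S) − π[x,b](ρ[b/c](ρ[x/z](U)))))) → 2

|E| = 2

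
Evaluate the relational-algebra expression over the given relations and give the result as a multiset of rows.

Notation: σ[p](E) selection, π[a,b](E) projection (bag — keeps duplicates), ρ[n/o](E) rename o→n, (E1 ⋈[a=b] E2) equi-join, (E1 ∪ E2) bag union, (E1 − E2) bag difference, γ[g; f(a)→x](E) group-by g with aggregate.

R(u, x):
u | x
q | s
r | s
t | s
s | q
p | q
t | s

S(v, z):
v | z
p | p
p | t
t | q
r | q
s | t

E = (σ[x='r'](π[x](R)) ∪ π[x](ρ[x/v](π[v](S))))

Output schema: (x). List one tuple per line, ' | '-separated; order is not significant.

Stepwise |·|:
  R → 6
  π[x](R) → 6
  σ[x='r'](π[x](R)) → 0
  S → 5
  π[v](S) → 5
  ρ[x/v](π[v](S)) → 5
  π[x](ρ[x/v](π[v](S))) → 5
  (σ[x='r'](π[x](R)) ∪ π[x](ρ[x/v](π[v](S)))) → 5

== RESULT ==
x
p
p
r
s
t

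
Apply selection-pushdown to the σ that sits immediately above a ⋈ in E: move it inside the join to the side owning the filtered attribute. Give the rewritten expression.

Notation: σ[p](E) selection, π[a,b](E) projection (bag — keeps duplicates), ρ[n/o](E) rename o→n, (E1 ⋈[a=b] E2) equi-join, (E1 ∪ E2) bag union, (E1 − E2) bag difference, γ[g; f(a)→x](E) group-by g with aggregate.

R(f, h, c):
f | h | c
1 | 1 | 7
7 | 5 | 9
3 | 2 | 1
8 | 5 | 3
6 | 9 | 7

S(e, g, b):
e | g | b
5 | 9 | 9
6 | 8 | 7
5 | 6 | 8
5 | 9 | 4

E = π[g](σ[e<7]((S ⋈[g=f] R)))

σ filters on e, owned by the left side.
E' = π[g]((σ[e<7](S) ⋈[g=f] R))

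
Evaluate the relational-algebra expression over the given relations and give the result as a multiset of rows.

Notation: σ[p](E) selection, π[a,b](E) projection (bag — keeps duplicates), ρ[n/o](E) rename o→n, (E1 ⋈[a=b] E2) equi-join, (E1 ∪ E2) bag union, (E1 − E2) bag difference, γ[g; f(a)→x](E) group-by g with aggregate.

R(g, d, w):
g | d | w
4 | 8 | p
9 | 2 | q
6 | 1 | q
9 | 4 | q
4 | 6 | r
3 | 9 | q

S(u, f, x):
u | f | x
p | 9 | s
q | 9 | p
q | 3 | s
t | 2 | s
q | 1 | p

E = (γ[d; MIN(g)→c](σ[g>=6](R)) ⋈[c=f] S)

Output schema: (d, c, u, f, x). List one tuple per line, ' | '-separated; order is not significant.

Stepwise |·|:
  R → 6
  σ[g>=6](R) → 3
  γ[d; MIN(g)→c](σ[g>=6](R)) → 3
  S → 5
  (γ[d; MIN(g)→c](σ[g>=6](R)) ⋈[c=f] S) → 4

== RESULT ==
d | c | u | f | x
2 | 9 | p | 9 | s
2 | 9 | q | 9 | p
4 | 9 | p | 9 | s
4 | 9 | q | 9 | p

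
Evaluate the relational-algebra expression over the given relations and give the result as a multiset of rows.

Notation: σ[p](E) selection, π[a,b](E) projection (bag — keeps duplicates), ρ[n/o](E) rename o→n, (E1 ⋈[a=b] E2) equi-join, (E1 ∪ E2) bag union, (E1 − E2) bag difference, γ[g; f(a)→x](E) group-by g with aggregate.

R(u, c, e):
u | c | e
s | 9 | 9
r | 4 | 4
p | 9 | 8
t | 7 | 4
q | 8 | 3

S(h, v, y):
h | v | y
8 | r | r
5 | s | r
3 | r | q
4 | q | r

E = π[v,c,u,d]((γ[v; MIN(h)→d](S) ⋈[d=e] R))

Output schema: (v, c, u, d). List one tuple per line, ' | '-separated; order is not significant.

Row counts bottom-up:
  S → 4
  γ[v; MIN(h)→d](S) → 3
  R → 5
  (γ[v; MIN(h)→d](S) ⋈[d=e] R) → 3
  π[v,c,u,d]((γ[v; MIN(h)→d](S) ⋈[d=e] R)) → 3

== RESULT ==
v | c | u | d
q | 4 | r | 4
q | 7 | t | 4
r | 8 | q | 3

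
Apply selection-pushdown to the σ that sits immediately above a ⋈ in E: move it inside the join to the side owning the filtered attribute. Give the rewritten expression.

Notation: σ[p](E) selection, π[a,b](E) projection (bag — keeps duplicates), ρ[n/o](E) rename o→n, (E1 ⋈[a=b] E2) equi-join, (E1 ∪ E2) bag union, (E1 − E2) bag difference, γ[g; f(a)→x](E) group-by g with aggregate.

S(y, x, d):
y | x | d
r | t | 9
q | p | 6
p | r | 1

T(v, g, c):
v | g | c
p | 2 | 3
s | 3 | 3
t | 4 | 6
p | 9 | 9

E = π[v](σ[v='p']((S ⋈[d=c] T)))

σ filters on v, owned by the right side.
E' = π[v]((S ⋈[d=c] σ[v='p'](T)))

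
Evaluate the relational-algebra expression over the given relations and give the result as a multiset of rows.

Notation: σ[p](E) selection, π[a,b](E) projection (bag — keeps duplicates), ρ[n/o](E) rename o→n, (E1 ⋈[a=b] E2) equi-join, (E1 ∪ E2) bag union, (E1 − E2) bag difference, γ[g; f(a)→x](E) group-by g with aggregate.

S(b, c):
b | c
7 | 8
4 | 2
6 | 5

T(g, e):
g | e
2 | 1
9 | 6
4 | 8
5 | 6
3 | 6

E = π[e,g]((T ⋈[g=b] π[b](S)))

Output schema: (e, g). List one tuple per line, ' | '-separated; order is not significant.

Stepwise |·|:
  T → 5
  S → 3
  π[b](S) → 3
  (T ⋈[g=b] π[b](S)) → 1
  π[e,g]((T ⋈[g=b] π[b](S))) → 1

== RESULT ==
e | g
8 | 4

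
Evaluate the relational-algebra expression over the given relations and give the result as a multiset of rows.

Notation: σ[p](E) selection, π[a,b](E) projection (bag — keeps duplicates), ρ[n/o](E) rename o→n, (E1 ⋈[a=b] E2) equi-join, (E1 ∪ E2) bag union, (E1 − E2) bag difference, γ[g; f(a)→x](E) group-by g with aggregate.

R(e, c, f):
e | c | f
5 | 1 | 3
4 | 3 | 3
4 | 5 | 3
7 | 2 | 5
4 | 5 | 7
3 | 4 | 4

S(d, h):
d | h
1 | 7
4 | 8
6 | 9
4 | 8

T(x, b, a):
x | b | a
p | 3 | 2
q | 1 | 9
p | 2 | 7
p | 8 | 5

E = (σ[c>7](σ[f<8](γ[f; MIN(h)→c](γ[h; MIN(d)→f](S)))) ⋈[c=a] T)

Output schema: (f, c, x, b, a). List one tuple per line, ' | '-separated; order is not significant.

Row counts bottom-up:
  S → 4
  γ[h; MIN(d)→f](S) → 3
  γ[f; MIN(h)→c](γ[h; MIN(d)→f](S)) → 3
  σ[f<8](γ[f; MIN(h)→c](γ[h; MIN(d)→f](S))) → 3
  σ[c>7](σ[f<8](γ[f; MIN(h)→c](γ[h; MIN(d)→f](S)))) → 2
  T → 4
  (σ[c>7](σ[f<8](γ[f; MIN(h)→c](γ[h; MIN(d)→f](S)))) ⋈[c=a] T) → 1

== RESULT ==
f | c | x | b | a
6 | 9 | q | 1 | 9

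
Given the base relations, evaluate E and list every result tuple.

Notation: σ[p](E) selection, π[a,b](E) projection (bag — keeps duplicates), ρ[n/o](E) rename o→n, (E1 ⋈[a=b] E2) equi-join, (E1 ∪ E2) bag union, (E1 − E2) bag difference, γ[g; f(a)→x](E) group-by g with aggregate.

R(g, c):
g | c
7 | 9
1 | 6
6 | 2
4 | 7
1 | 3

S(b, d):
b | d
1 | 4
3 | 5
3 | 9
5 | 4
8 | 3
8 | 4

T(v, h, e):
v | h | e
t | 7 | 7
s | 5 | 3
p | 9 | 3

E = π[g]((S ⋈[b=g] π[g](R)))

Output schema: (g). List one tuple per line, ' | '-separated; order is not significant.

Row counts bottom-up:
  S → 6
  R → 5
  π[g](R) → 5
  (S ⋈[b=g] π[g](R)) → 2
  π[g]((S ⋈[b=g] π[g](R))) → 2

== RESULT ==
g
1
1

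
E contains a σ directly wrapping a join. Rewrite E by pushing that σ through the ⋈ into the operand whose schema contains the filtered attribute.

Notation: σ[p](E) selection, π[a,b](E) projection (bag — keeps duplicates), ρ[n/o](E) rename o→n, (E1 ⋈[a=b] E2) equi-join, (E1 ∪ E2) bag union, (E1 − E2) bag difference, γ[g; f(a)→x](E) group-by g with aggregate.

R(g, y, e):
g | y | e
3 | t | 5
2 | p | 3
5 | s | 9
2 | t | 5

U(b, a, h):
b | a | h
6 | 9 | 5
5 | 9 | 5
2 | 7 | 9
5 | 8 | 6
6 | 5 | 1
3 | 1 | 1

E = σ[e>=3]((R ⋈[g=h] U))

σ filters on e, owned by the left side.
E' = (σ[e>=3](R) ⋈[g=h] U)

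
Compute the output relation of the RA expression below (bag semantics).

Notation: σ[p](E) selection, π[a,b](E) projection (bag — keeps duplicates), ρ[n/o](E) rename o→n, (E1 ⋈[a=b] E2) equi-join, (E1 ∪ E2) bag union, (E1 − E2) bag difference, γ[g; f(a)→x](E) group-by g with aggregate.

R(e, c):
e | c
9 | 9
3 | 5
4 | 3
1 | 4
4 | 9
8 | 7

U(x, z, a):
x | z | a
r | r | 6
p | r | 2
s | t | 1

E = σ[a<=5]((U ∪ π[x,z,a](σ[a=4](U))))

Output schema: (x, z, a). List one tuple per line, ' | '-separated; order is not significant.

Stepwise |·|:
  U → 3
  U → 3
  σ[a=4](U) → 0
  π[x,z,a](σ[a=4](U)) → 0
  (U ∪ π[x,z,a](σ[a=4](U))) → 3
  σ[a<=5]((U ∪ π[x,z,a](σ[a=4](U)))) → 2

== RESULT ==
x | z | a
p | r | 2
s | t | 1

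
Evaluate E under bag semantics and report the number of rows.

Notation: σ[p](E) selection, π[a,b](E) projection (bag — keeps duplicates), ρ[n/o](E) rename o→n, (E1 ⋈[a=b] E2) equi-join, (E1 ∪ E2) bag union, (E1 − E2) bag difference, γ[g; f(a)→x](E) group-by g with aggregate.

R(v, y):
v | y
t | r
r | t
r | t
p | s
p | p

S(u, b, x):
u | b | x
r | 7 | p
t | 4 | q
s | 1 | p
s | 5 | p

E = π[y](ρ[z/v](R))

Row counts bottom-up:
  R → 5
  ρ[z/v](R) → 5
  π[y](ρ[z/v](R)) → 5

|E| = 5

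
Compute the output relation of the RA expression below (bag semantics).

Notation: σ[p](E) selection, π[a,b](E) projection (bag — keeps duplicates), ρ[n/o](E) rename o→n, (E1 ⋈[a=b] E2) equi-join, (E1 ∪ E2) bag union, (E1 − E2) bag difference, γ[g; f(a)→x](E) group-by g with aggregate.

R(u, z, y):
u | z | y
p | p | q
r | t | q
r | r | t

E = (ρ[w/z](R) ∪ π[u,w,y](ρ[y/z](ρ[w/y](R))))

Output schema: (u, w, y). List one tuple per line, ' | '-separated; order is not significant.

Stepwise |·|:
  R → 3
  ρ[w/z](R) → 3
  R → 3
  ρ[w/y](R) → 3
  ρ[y/z](ρ[w/y](R)) → 3
  π[u,w,y](ρ[y/z](ρ[w/y](R))) → 3
  (ρ[w/z](R) ∪ π[u,w,y](ρ[y/z](ρ[w/y](R)))) → 6

== RESULT ==
u | w | y
p | p | q
p | q | p
r | q | t
r | r | t
r | t | q
r | t | r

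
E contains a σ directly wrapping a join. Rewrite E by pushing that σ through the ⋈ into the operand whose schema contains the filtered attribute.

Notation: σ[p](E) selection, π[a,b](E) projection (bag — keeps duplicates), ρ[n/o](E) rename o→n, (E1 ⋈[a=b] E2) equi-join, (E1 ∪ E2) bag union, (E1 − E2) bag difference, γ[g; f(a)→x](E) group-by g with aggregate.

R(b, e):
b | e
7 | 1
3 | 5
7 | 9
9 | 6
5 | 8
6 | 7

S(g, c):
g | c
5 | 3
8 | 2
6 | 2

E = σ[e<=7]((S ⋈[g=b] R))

σ filters on e, owned by the right side.
E' = (S ⋈[g=b] σ[e<=7](R))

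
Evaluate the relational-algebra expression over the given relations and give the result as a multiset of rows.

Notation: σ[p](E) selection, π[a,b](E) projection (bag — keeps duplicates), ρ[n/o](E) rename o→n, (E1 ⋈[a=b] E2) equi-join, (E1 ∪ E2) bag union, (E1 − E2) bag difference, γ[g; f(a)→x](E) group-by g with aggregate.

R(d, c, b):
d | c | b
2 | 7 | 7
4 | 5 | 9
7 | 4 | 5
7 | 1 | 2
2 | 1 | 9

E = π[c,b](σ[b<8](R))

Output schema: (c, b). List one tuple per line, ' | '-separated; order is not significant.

Row counts bottom-up:
  R → 5
  σ[b<8](R) → 3
  π[c,b](σ[b<8](R)) → 3

== RESULT ==
c | b
1 | 2
4 | 5
7 | 7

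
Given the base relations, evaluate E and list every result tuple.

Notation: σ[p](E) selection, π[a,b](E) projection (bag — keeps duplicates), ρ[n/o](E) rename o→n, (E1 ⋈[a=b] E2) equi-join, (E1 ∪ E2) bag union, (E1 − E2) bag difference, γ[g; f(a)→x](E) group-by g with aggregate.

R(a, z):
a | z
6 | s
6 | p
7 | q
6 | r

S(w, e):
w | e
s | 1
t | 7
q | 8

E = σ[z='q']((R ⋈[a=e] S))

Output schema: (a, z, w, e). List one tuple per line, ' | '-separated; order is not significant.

Stepwise |·|:
  R → 4
  S → 3
  (R ⋈[a=e] S) → 1
  σ[z='q']((R ⋈[a=e] S)) → 1

== RESULT ==
a | z | w | e
7 | q | t | 7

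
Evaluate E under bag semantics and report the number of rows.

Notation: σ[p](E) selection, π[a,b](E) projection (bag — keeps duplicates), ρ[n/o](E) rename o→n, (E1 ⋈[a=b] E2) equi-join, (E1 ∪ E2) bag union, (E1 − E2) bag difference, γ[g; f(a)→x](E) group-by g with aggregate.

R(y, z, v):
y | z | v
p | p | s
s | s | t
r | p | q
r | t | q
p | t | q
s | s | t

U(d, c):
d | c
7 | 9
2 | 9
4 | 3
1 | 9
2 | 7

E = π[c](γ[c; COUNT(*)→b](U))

Stepwise |·|:
  U → 5
  γ[c; COUNT(*)→b](U) → 3
  π[c](γ[c; COUNT(*)→b](U)) → 3

|E| = 3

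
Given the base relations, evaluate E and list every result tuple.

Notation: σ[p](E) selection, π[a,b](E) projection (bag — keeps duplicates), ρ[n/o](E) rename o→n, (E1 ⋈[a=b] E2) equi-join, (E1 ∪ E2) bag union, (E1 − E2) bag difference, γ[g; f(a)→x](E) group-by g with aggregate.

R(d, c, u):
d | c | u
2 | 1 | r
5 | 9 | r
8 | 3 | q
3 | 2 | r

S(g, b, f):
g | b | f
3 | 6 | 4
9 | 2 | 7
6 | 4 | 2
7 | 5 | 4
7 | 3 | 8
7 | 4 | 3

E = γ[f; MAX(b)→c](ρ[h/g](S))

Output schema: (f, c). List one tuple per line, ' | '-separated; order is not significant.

Row counts bottom-up:
  S → 6
  ρ[h/g](S) → 6
  γ[f; MAX(b)→c](ρ[h/g](S)) → 5

== RESULT ==
f | c
2 | 4
3 | 4
4 | 6
7 | 2
8 | 3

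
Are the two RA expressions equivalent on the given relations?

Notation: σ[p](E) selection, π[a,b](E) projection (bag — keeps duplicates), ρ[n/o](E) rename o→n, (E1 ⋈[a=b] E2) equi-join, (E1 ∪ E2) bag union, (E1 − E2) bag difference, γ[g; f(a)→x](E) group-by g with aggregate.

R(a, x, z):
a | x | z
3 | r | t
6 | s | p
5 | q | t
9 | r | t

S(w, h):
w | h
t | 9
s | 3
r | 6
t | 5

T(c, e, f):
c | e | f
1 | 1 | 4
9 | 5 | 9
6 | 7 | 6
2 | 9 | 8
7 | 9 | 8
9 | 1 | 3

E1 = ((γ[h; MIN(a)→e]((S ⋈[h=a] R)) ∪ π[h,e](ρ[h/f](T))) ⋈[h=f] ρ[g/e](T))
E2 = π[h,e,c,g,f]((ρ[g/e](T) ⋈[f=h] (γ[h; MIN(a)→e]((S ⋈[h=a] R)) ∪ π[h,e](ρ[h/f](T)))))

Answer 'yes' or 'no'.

E1 per-node cardinality:
  S → 4
  R → 4
  (S ⋈[h=a] R) → 4
  γ[h; MIN(a)→e]((S ⋈[h=a] R)) → 4
  T → 6
  ρ[h/f](T) → 6
  π[h,e](ρ[h/f](T)) → 6
  (γ[h; MIN(a)→e]((S ⋈[h=a] R)) ∪ π[h,e](ρ[h/f](T))) → 10
  T → 6
  ρ[g/e](T) → 6
  ((γ[h; MIN(a)→e]((S ⋈[h=a] R)) ∪ π[h,e](ρ[h/f](T))) ⋈[h=f] ρ[g/e](T)) → 11
E2 per-node cardinality:
  T → 6
  ρ[g/e](T) → 6
  S → 4
  R → 4
  (S ⋈[h=a] R) → 4
  γ[h; MIN(a)→e]((S ⋈[h=a] R)) → 4
  T → 6
  ρ[h/f](T) → 6
  π[h,e](ρ[h/f](T)) → 6
  (γ[h; MIN(a)→e]((S ⋈[h=a] R)) ∪ π[h,e](ρ[h/f](T))) → 10
  (ρ[g/e](T) ⋈[f=h] (γ[h; MIN(a)→e]((S ⋈[h=a] R)) ∪ π[h,e](ρ[h/f](T)))) → 11
  π[h,e,c,g,f]((ρ[g/e](T) ⋈[f=h] (γ[h; MIN(a)→e]((S ⋈[h=a] R)) ∪ π[h,e](ρ[h/f](T))))) → 11

E1 and E2 produce the same multiset:
h | e | c | g | f
3 | 1 | 9 | 1 | 3
3 | 3 | 9 | 1 | 3
4 | 1 | 1 | 1 | 4
6 | 6 | 6 | 7 | 6
6 | 7 | 6 | 7 | 6
8 | 9 | 2 | 9 | 8
8 | 9 | 2 | 9 | 8
8 | 9 | 7 | 9 | 8
8 | 9 | 7 | 9 | 8
9 | 5 | 9 | 5 | 9
9 | 9 | 9 | 5 | 9

yes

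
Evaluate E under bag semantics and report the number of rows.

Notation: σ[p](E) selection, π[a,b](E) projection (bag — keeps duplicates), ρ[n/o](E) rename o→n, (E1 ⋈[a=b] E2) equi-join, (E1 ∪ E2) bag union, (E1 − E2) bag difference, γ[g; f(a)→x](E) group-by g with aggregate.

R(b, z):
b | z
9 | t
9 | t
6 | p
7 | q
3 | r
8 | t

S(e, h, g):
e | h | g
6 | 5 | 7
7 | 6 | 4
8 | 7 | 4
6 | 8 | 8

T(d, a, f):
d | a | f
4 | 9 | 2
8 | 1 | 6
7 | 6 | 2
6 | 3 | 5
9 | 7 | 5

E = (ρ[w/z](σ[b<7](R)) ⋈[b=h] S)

Per-node cardinality:
  R → 6
  σ[b<7](R) → 2
  ρ[w/z](σ[b<7](R)) → 2
  S → 4
  (ρ[w/z](σ[b<7](R)) ⋈[b=h] S) → 1

|E| = 1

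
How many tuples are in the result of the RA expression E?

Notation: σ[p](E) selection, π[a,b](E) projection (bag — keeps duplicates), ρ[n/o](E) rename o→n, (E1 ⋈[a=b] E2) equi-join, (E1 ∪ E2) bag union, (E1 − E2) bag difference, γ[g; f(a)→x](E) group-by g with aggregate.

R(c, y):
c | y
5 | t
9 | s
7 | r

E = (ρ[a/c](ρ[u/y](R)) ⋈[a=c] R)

Row counts bottom-up:
  R → 3
  ρ[u/y](R) → 3
  ρ[a/c](ρ[u/y](R)) → 3
  R → 3
  (ρ[a/c](ρ[u/y](R)) ⋈[a=c] R) → 3

|E| = 3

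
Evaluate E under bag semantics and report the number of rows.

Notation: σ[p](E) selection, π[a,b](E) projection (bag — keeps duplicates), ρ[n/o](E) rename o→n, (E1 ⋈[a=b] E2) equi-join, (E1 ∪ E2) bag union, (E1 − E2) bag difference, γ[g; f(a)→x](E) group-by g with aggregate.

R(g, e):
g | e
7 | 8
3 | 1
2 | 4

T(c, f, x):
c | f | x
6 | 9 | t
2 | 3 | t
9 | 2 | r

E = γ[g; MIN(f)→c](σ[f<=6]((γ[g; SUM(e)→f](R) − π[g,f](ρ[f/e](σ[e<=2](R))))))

Subexpression sizes:
  R → 3
  γ[g; SUM(e)→f](R) → 3
  R → 3
  σ[e<=2](R) → 1
  ρ[f/e](σ[e<=2](R)) → 1
  π[g,f](ρ[f/e](σ[e<=2](R))) → 1
  (γ[g; SUM(e)→f](R) − π[g,f](ρ[f/e](σ[e<=2](R)))) → 2
  σ[f<=6]((γ[g; SUM(e)→f](R) − π[g,f](ρ[f/e](σ[e<=2](R))))) → 1
  γ[g; MIN(f)→c](σ[f<=6]((γ[g; SUM(e)→f](R) − π[g,f](ρ[f/e](σ[e<=2](R)))))) → 1

|E| = 1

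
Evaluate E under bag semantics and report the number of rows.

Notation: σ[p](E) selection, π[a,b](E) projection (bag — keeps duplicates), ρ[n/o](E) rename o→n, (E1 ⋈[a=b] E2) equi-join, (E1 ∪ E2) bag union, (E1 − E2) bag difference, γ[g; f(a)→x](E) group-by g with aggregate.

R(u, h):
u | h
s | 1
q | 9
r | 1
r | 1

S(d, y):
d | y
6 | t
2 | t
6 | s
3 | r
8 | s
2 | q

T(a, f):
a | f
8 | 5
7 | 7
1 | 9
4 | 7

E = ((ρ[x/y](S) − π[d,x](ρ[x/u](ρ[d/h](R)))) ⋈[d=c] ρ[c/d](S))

Subexpression sizes:
  S → 6
  ρ[x/y](S) → 6
  R → 4
  ρ[d/h](R) → 4
  ρ[x/u](ρ[d/h](R)) → 4
  π[d,x](ρ[x/u](ρ[d/h](R))) → 4
  (ρ[x/y](S) − π[d,x](ρ[x/u](ρ[d/h](R)))) → 6
  S → 6
  ρ[c/d](S) → 6
  ((ρ[x/y](S) − π[d,x](ρ[x/u](ρ[d/h](R)))) ⋈[d=c] ρ[c/d](S)) → 10

|E| = 10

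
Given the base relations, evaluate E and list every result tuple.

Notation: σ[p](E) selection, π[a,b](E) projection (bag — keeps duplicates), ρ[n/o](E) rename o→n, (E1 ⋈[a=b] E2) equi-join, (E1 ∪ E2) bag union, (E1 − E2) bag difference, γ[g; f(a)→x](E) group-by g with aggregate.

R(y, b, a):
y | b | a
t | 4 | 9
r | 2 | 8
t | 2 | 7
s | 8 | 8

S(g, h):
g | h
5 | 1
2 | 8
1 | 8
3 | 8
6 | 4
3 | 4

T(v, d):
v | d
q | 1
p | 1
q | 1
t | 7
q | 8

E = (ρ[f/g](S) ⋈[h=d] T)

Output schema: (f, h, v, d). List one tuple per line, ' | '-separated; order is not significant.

Subexpression sizes:
  S → 6
  ρ[f/g](S) → 6
  T → 5
  (ρ[f/g](S) ⋈[h=d] T) → 6

== RESULT ==
f | h | v | d
1 | 8 | q | 8
2 | 8 | q | 8
3 | 8 | q | 8
5 | 1 | p | 1
5 | 1 | q | 1
5 | 1 | q | 1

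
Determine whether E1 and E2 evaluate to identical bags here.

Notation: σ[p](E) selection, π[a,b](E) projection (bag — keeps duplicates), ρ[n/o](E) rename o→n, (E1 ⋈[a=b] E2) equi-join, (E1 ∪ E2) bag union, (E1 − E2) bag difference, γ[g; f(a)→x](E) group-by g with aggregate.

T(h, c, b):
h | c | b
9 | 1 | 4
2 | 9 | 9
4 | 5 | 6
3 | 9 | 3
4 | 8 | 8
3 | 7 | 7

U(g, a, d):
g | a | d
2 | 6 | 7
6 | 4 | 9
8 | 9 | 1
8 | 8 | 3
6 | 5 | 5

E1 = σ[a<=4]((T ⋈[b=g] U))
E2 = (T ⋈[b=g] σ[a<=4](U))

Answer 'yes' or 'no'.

E1 per-node cardinality:
  T → 6
  U → 5
  (T ⋈[b=g] U) → 4
  σ[a<=4]((T ⋈[b=g] U)) → 1
E2 per-node cardinality:
  T → 6
  U → 5
  σ[a<=4](U) → 1
  (T ⋈[b=g] σ[a<=4](U)) → 1

E1 and E2 produce the same multiset:
h | c | b | g | a | d
4 | 5 | 6 | 6 | 4 | 9

yes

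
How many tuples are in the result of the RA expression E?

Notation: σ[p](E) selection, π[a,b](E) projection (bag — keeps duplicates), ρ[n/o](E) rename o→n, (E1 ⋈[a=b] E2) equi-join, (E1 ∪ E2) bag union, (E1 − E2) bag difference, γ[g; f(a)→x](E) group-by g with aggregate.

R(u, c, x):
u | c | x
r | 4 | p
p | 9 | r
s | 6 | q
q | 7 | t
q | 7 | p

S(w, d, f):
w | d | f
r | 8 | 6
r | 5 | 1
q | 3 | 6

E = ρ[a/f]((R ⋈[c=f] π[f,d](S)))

Row counts bottom-up:
  R → 5
  S → 3
  π[f,d](S) → 3
  (R ⋈[c=f] π[f,d](S)) → 2
  ρ[a/f]((R ⋈[c=f] π[f,d](S))) → 2

|E| = 2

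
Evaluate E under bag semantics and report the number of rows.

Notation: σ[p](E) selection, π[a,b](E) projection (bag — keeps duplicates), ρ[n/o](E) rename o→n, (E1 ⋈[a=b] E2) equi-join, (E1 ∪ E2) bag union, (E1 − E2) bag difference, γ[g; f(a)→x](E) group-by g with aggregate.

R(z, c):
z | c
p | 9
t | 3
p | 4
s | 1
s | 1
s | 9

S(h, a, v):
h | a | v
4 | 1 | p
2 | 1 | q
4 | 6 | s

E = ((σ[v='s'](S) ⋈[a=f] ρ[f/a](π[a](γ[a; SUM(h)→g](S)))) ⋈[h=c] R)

Per-node cardinality:
  S → 3
  σ[v='s'](S) → 1
  S → 3
  γ[a; SUM(h)→g](S) → 2
  π[a](γ[a; SUM(h)→g](S)) → 2
  ρ[f/a](π[a](γ[a; SUM(h)→g](S))) → 2
  (σ[v='s'](S) ⋈[a=f] ρ[f/a](π[a](γ[a; SUM(h)→g](S)))) → 1
  R → 6
  ((σ[v='s'](S) ⋈[a=f] ρ[f/a](π[a](γ[a; SUM(h)→g](S)))) ⋈[h=c] R) → 1

|E| = 1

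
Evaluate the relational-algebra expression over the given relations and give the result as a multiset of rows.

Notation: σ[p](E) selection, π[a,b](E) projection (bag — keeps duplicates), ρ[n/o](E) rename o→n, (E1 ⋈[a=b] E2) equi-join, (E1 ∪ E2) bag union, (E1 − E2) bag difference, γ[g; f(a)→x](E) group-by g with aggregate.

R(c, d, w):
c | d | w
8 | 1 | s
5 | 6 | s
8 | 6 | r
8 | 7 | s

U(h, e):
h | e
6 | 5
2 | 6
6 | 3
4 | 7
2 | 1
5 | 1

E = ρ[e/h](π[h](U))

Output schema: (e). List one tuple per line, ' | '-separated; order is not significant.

Row counts bottom-up:
  U → 6
  π[h](U) → 6
  ρ[e/h](π[h](U)) → 6

== RESULT ==
e
2
2
4
5
6
6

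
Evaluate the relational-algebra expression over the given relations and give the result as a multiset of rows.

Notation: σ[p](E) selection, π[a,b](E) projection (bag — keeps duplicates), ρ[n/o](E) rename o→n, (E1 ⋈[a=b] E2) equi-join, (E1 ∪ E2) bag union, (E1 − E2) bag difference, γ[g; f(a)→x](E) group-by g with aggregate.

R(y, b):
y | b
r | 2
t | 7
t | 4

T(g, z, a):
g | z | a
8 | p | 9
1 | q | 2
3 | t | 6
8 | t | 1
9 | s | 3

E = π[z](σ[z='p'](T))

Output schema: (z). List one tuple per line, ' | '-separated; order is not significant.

Row counts bottom-up:
  T → 5
  σ[z='p'](T) → 1
  π[z](σ[z='p'](T)) → 1

== RESULT ==
z
p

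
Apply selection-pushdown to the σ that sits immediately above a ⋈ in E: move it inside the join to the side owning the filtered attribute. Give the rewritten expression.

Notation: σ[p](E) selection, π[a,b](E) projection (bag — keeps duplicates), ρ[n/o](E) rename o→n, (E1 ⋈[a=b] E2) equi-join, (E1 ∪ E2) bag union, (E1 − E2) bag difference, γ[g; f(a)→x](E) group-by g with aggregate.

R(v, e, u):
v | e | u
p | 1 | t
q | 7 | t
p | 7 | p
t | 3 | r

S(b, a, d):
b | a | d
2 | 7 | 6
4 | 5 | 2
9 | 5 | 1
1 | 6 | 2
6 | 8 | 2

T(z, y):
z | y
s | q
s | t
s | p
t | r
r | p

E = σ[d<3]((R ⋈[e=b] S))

σ filters on d, owned by the right side.
E' = (R ⋈[e=b] σ[d<3](S))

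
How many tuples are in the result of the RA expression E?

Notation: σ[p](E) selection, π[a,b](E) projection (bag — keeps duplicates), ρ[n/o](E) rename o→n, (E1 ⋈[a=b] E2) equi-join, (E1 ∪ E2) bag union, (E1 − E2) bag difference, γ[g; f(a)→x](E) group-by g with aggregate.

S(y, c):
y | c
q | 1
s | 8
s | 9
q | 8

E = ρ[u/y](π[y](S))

Stepwise |·|:
  S → 4
  π[y](S) → 4
  ρ[u/y](π[y](S)) → 4

|E| = 4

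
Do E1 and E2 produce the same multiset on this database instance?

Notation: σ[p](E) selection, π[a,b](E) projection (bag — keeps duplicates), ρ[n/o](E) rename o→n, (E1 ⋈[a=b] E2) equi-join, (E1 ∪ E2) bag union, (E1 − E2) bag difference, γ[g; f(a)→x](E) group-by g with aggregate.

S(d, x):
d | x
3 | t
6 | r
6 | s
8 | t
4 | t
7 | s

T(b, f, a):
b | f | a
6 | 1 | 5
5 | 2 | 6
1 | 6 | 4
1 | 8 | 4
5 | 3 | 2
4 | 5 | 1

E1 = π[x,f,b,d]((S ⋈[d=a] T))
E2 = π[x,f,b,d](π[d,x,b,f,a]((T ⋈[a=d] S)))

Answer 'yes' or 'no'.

E1 per-node cardinality:
  S → 6
  T → 6
  (S ⋈[d=a] T) → 4
  π[x,f,b,d]((S ⋈[d=a] T)) → 4
E2 per-node cardinality:
  T → 6
  S → 6
  (T ⋈[a=d] S) → 4
  π[d,x,b,f,a]((T ⋈[a=d] S)) → 4
  π[x,f,b,d](π[d,x,b,f,a]((T ⋈[a=d] S))) → 4

E1 and E2 produce the same multiset:
x | f | b | d
r | 2 | 5 | 6
s | 2 | 5 | 6
t | 6 | 1 | 4
t | 8 | 1 | 4

yes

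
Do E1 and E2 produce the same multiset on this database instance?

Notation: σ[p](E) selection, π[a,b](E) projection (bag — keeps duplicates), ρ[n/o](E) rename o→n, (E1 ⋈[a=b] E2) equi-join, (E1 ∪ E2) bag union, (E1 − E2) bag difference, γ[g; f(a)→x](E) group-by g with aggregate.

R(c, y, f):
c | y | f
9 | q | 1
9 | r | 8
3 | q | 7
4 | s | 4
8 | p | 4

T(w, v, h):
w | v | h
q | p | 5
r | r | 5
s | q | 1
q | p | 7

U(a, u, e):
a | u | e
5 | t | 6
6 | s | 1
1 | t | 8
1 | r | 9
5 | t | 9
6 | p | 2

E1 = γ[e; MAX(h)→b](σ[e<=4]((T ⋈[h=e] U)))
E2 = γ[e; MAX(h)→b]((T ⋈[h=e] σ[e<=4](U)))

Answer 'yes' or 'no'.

E1 per-node cardinality:
  T → 4
  U → 6
  (T ⋈[h=e] U) → 1
  σ[e<=4]((T ⋈[h=e] U)) → 1
  γ[e; MAX(h)→b](σ[e<=4]((T ⋈[h=e] U))) → 1
E2 per-node cardinality:
  T → 4
  U → 6
  σ[e<=4](U) → 2
  (T ⋈[h=e] σ[e<=4](U)) → 1
  γ[e; MAX(h)→b]((T ⋈[h=e] σ[e<=4](U))) → 1

E1 and E2 produce the same multiset:
e | b
1 | 1

yes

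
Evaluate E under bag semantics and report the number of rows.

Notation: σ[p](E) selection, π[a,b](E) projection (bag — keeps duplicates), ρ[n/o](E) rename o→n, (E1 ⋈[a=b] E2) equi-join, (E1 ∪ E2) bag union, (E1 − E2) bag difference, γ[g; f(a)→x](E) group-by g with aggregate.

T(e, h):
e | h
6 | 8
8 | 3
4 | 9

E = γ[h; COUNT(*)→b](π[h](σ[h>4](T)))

Per-node cardinality:
  T → 3
  σ[h>4](T) → 2
  π[h](σ[h>4](T)) → 2
  γ[h; COUNT(*)→b](π[h](σ[h>4](T))) → 2

|E| = 2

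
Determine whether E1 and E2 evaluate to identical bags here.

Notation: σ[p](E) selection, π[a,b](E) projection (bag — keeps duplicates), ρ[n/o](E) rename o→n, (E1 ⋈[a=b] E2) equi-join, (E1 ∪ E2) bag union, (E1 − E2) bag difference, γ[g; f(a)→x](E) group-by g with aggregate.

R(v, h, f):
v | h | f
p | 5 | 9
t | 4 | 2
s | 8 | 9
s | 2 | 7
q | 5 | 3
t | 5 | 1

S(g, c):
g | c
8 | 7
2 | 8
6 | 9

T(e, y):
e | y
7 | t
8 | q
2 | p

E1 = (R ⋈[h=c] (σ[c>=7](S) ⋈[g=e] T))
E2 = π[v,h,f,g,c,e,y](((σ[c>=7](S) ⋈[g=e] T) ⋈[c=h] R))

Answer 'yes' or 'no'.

E1 row counts bottom-up:
  R → 6
  S → 3
  σ[c>=7](S) → 3
  T → 3
  (σ[c>=7](S) ⋈[g=e] T) → 2
  (R ⋈[h=c] (σ[c>=7](S) ⋈[g=e] T)) → 1
E2 row counts bottom-up:
  S → 3
  σ[c>=7](S) → 3
  T → 3
  (σ[c>=7](S) ⋈[g=e] T) → 2
  R → 6
  ((σ[c>=7](S) ⋈[g=e] T) ⋈[c=h] R) → 1
  π[v,h,f,g,c,e,y](((σ[c>=7](S) ⋈[g=e] T) ⋈[c=h] R)) → 1

E1 and E2 produce the same multiset:
v | h | f | g | c | e | y
s | 8 | 9 | 2 | 8 | 2 | p

yes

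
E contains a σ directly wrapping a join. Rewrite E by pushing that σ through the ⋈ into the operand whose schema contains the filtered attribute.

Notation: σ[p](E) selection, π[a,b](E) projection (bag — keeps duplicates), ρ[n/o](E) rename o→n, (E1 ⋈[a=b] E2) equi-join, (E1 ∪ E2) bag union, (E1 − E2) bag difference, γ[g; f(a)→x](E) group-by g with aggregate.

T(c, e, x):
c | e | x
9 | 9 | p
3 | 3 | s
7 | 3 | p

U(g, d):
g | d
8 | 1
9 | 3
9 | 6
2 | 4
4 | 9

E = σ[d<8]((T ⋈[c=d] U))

σ filters on d, owned by the right side.
E' = (T ⋈[c=d] σ[d<8](U))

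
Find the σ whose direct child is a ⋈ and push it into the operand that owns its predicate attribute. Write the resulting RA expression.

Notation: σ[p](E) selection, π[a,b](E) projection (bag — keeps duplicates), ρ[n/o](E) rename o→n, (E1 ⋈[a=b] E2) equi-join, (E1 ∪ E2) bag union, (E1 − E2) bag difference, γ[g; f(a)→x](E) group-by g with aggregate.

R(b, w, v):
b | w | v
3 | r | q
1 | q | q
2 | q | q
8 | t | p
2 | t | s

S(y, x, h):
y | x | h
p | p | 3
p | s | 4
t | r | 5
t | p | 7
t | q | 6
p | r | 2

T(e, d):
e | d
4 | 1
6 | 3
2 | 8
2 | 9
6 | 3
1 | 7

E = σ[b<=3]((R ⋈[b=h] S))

σ filters on b, owned by the left side.
E' = (σ[b<=3](R) ⋈[b=h] S)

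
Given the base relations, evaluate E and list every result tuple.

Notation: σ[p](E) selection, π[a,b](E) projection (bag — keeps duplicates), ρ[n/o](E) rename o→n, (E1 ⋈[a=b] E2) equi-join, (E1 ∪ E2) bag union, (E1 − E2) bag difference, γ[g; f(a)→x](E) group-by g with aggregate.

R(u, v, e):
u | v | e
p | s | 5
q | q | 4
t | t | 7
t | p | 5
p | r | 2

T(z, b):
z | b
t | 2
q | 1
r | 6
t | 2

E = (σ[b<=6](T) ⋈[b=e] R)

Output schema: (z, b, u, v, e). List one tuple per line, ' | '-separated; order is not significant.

Subexpression sizes:
  T → 4
  σ[b<=6](T) → 4
  R → 5
  (σ[b<=6](T) ⋈[b=e] R) → 2

== RESULT ==
z | b | u | v | e
t | 2 | p | r | 2
t | 2 | p | r | 2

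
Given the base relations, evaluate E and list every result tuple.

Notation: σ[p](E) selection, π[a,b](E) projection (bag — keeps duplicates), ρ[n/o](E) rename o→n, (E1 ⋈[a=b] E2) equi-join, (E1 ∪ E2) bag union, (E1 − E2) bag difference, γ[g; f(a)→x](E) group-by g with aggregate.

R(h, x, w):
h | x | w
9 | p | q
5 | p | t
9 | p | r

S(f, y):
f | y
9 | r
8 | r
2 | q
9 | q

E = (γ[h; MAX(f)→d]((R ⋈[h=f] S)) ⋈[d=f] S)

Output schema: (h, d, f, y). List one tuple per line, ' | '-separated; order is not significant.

Row counts bottom-up:
  R → 3
  S → 4
  (R ⋈[h=f] S) → 4
  γ[h; MAX(f)→d]((R ⋈[h=f] S)) → 1
  S → 4
  (γ[h; MAX(f)→d]((R ⋈[h=f] S)) ⋈[d=f] S) → 2

== RESULT ==
h | d | f | y
9 | 9 | 9 | q
9 | 9 | 9 | r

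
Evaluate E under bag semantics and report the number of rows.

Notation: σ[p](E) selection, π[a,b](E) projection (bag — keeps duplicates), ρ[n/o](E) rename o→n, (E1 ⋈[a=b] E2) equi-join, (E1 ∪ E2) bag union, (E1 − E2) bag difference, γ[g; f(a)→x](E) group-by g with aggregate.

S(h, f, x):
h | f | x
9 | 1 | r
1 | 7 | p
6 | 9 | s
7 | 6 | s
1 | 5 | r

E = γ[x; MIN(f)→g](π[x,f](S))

Subexpression sizes:
  S → 5
  π[x,f](S) → 5
  γ[x; MIN(f)→g](π[x,f](S)) → 3

|E| = 3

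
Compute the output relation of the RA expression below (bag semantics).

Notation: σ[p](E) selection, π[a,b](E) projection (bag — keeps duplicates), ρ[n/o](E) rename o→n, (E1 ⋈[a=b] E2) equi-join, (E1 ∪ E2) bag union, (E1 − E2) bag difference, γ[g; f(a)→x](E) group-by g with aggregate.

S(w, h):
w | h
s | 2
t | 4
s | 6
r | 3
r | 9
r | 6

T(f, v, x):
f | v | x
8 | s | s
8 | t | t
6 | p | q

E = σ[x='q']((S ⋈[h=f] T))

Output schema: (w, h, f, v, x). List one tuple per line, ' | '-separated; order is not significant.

Row counts bottom-up:
  S → 6
  T → 3
  (S ⋈[h=f] T) → 2
  σ[x='q']((S ⋈[h=f] T)) → 2

== RESULT ==
w | h | f | v | x
r | 6 | 6 | p | q
s | 6 | 6 | p | q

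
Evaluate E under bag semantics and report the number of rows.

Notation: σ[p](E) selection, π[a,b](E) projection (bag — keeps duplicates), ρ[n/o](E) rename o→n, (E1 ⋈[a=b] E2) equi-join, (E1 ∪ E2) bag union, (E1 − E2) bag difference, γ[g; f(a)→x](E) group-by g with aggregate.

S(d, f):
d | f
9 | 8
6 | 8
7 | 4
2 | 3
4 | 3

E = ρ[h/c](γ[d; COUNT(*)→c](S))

Row counts bottom-up:
  S → 5
  γ[d; COUNT(*)→c](S) → 5
  ρ[h/c](γ[d; COUNT(*)→c](S)) → 5

|E| = 5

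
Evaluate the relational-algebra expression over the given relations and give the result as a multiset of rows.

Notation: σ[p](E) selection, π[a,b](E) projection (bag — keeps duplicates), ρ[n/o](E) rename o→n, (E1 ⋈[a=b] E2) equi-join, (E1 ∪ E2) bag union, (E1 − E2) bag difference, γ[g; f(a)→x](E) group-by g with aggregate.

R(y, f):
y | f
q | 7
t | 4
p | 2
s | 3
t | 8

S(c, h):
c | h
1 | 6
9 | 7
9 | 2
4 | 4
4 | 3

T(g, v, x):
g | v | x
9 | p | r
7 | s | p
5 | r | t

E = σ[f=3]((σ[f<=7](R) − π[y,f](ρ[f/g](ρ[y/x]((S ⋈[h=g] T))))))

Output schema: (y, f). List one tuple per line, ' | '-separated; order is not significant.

Row counts bottom-up:
  R → 5
  σ[f<=7](R) → 4
  S → 5
  T → 3
  (S ⋈[h=g] T) → 1
  ρ[y/x]((S ⋈[h=g] T)) → 1
  ρ[f/g](ρ[y/x]((S ⋈[h=g] T))) → 1
  π[y,f](ρ[f/g](ρ[y/x]((S ⋈[h=g] T)))) → 1
  (σ[f<=7](R) − π[y,f](ρ[f/g](ρ[y/x]((S ⋈[h=g] T))))) → 4
  σ[f=3]((σ[f<=7](R) − π[y,f](ρ[f/g](ρ[y/x]((S ⋈[h=g] T)))))) → 1

== RESULT ==
y | f
s | 3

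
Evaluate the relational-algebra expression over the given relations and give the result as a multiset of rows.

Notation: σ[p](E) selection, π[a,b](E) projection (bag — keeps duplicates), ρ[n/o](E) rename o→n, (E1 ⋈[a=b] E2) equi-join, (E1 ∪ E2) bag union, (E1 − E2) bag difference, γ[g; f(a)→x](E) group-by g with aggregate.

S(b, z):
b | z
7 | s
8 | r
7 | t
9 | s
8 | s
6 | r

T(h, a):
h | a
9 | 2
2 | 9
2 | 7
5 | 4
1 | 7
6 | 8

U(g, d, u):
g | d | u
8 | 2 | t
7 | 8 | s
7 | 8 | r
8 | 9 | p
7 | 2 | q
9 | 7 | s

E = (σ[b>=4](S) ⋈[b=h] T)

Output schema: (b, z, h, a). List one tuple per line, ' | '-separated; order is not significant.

Per-node cardinality:
  S → 6
  σ[b>=4](S) → 6
  T → 6
  (σ[b>=4](S) ⋈[b=h] T) → 2

== RESULT ==
b | z | h | a
6 | r | 6 | 8
9 | s | 9 | 2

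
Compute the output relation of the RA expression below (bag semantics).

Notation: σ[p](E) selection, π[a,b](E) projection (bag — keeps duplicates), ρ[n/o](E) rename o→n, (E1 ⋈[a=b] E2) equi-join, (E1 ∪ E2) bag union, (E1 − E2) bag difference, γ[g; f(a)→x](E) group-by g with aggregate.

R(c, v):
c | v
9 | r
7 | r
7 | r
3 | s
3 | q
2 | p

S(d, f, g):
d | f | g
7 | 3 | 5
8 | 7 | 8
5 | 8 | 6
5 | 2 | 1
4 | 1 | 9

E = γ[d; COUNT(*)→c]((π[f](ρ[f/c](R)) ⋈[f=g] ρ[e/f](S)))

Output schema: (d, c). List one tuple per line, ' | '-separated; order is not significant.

Subexpression sizes:
  R → 6
  ρ[f/c](R) → 6
  π[f](ρ[f/c](R)) → 6
  S → 5
  ρ[e/f](S) → 5
  (π[f](ρ[f/c](R)) ⋈[f=g] ρ[e/f](S)) → 1
  γ[d; COUNT(*)→c]((π[f](ρ[f/c](R)) ⋈[f=g] ρ[e/f](S))) → 1

== RESULT ==
d | c
4 | 1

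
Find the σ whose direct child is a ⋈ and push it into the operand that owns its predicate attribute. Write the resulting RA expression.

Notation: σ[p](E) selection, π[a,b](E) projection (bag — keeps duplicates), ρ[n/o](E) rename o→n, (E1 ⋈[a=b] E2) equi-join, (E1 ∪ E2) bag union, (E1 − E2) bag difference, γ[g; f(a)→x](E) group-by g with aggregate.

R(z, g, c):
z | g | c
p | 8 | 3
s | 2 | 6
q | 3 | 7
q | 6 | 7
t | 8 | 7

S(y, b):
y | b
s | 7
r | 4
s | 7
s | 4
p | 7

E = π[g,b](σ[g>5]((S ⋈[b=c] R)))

σ filters on g, owned by the right side.
E' = π[g,b]((S ⋈[b=c] σ[g>5](R)))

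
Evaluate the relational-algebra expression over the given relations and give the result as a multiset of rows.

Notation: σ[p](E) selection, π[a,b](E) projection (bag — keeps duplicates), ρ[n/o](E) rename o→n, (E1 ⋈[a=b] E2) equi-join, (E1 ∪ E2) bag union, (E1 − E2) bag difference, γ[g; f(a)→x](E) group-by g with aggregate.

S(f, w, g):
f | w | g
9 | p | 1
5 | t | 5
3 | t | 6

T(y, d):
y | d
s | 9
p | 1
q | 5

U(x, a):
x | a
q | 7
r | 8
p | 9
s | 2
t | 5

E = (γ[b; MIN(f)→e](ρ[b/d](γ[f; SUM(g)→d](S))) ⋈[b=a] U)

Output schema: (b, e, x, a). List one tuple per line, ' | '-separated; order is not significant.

Per-node cardinality:
  S → 3
  γ[f; SUM(g)→d](S) → 3
  ρ[b/d](γ[f; SUM(g)→d](S)) → 3
  γ[b; MIN(f)→e](ρ[b/d](γ[f; SUM(g)→d](S))) → 3
  U → 5
  (γ[b; MIN(f)→e](ρ[b/d](γ[f; SUM(g)→d](S))) ⋈[b=a] U) → 1

== RESULT ==
b | e | x | a
5 | 5 | t | 5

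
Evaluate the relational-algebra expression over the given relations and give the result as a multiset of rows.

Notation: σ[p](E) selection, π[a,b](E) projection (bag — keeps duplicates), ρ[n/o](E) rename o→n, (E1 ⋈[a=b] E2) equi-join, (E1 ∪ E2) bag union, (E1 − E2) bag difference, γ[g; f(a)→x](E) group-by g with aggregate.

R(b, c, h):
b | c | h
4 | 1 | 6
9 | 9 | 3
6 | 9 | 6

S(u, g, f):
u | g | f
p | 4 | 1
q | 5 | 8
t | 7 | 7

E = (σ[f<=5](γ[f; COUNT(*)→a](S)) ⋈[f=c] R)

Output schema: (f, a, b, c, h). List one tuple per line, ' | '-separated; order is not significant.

Stepwise |·|:
  S → 3
  γ[f; COUNT(*)→a](S) → 3
  σ[f<=5](γ[f; COUNT(*)→a](S)) → 1
  R → 3
  (σ[f<=5](γ[f; COUNT(*)→a](S)) ⋈[f=c] R) → 1

== RESULT ==
f | a | b | c | h
1 | 1 | 4 | 1 | 6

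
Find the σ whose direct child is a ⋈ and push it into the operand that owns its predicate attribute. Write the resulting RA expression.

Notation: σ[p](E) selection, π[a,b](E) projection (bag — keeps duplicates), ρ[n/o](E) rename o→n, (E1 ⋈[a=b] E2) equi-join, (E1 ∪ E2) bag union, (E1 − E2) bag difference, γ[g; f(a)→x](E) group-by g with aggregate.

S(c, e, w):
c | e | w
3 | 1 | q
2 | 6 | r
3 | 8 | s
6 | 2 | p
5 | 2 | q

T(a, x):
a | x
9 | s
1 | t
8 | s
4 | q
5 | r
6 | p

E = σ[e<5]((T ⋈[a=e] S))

σ filters on e, owned by the right side.
E' = (T ⋈[a=e] σ[e<5](S))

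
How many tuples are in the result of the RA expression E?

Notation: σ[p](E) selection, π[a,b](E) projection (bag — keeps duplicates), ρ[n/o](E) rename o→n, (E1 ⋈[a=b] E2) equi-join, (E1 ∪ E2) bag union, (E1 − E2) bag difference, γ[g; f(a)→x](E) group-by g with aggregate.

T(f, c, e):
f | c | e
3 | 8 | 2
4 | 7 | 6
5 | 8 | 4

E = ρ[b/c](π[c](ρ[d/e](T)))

Row counts bottom-up:
  T → 3
  ρ[d/e](T) → 3
  π[c](ρ[d/e](T)) → 3
  ρ[b/c](π[c](ρ[d/e](T))) → 3

|E| = 3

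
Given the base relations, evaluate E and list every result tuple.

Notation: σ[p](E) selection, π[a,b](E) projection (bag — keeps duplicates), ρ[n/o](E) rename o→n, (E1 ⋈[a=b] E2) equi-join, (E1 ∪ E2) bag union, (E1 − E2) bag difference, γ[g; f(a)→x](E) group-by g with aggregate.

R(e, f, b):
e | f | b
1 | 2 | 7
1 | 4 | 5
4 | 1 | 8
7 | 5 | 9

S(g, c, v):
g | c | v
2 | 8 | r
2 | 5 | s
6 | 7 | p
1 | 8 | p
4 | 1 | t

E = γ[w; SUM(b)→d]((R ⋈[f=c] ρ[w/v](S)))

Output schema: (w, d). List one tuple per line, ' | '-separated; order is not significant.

Stepwise |·|:
  R → 4
  S → 5
  ρ[w/v](S) → 5
  (R ⋈[f=c] ρ[w/v](S)) → 2
  γ[w; SUM(b)→d]((R ⋈[f=c] ρ[w/v](S))) → 2

== RESULT ==
w | d
s | 9
t | 8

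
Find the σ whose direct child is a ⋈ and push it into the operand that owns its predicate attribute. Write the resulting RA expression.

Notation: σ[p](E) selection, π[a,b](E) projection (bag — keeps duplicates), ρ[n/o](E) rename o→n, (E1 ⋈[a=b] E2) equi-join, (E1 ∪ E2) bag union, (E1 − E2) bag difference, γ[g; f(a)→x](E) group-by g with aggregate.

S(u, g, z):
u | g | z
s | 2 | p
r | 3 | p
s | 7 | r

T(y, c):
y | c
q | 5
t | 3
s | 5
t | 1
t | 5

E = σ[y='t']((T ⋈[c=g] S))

σ filters on y, owned by the left side.
E' = (σ[y='t'](T) ⋈[c=g] S)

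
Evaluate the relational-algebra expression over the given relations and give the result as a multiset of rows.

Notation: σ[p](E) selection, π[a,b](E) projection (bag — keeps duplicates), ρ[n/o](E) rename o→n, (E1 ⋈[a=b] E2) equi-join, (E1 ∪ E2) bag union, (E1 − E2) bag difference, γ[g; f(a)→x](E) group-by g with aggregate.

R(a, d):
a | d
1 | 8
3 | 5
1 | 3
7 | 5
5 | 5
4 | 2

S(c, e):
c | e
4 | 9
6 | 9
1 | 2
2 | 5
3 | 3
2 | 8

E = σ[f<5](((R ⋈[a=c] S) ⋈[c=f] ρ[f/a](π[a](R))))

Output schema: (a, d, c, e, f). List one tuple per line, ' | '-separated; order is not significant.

Subexpression sizes:
  R → 6
  S → 6
  (R ⋈[a=c] S) → 4
  R → 6
  π[a](R) → 6
  ρ[f/a](π[a](R)) → 6
  ((R ⋈[a=c] S) ⋈[c=f] ρ[f/a](π[a](R))) → 6
  σ[f<5](((R ⋈[a=c] S) ⋈[c=f] ρ[f/a](π[a](R)))) → 6

== RESULT ==
a | d | c | e | f
1 | 3 | 1 | 2 | 1
1 | 3 | 1 | 2 | 1
1 | 8 | 1 | 2 | 1
1 | 8 | 1 | 2 | 1
3 | 5 | 3 | 3 | 3
4 | 2 | 4 | 9 | 4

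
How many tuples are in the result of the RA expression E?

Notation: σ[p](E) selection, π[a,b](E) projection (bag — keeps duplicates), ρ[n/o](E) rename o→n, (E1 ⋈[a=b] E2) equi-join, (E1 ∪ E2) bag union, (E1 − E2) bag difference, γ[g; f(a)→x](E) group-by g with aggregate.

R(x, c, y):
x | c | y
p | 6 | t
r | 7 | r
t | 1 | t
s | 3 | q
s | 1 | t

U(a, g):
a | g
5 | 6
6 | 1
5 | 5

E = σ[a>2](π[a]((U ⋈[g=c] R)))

Subexpression sizes:
  U → 3
  R → 5
  (U ⋈[g=c] R) → 3
  π[a]((U ⋈[g=c] R)) → 3
  σ[a>2](π[a]((U ⋈[g=c] R))) → 3

|E| = 3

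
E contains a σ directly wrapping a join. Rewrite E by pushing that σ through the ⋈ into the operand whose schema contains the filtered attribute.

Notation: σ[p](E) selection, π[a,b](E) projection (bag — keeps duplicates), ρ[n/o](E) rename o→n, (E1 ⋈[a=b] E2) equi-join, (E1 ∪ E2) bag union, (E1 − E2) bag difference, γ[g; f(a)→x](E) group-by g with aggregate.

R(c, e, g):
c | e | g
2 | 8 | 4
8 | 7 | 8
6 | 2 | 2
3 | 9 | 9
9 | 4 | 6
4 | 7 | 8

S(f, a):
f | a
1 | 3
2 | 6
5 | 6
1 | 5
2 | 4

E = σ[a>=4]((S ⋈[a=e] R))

σ filters on a, owned by the left side.
E' = (σ[a>=4](S) ⋈[a=e] R)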